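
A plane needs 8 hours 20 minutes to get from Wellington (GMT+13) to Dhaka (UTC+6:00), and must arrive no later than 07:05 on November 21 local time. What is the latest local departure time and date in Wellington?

05:45 on November 21

Target arrival in UTC: 07:05 − 6:00 = 01:05 on Nov 21.
Subtract 8 hours and 20 minutes → departure 16:45 UTC on Nov 20.
Wellington is UTC+13:00: 16:45 + 13:00 = 05:45 on Nov 21.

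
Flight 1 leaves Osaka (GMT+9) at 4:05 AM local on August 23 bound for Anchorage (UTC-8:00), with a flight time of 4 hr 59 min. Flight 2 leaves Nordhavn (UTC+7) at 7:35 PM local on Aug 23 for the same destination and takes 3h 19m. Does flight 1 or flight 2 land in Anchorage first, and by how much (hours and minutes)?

Flight 1 in UTC: 4:05 AM − 9:00 = 7:05 PM on Aug 22.
+4 hours 59 minutes → arrive 12:04 AM UTC on Aug 23.
Flight 2 in UTC: 7:35 PM − 7:00 = 12:35 PM on Aug 23.
+3 hours 19 minutes → arrive 3:54 PM UTC on Aug 23.
Flight 1 lands earlier by 15 hours 50 minutes.

the first, by 15 hours 50 minutes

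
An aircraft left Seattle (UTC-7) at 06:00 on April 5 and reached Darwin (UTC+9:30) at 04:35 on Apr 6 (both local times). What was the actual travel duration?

6 hours 5 minutes

Departure in UTC: 06:00 + 7:00 = 13:00 on Apr 5.
Arrival in UTC: 04:35 − 9:30 = 19:05 on Apr 5.
Elapsed = 19:05 − 13:00 = 6 hours 5 minutes.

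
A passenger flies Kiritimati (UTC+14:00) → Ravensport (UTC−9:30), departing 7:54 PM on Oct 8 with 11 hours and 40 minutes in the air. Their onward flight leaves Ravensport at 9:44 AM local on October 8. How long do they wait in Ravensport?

Convert departure to UTC: 7:54 PM − 14:00 = 5:54 AM UTC on Oct 8.
Add 11 hours 40 minutes flight time → 5:34 PM UTC.
Ravensport is UTC−9:30, so local arrival = 5:34 PM − 9:30 = 8:04 AM on Oct 8.
Layover = 9:44 AM − 8:04 AM = 1 hour 40 minutes.

1 hour 40 minutes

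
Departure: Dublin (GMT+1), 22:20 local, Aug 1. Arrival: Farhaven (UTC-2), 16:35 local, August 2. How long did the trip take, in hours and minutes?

21 hours 15 minutes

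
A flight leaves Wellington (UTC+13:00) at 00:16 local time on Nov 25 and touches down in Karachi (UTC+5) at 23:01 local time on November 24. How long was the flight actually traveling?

6 hours 45 minutes

Karachi is 8:00 behind Wellington.
Clock-face elapsed time (ignoring zones) is −1 hour 15 minutes.
Actual elapsed = −1 hour 15 minutes + 8:00 = 6 hours 45 minutes.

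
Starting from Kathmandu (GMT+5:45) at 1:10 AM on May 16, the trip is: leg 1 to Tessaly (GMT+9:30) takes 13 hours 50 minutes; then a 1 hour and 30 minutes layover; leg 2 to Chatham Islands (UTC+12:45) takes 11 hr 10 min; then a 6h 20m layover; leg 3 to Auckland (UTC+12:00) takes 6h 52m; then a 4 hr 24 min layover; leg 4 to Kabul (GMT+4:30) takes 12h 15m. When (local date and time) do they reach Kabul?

Convert departure to UTC: 1:10 AM − 5:45 = 7:25 PM UTC on May 15.
Add 13 hours and 50 minutes leg 1 → 9:15 AM UTC (May 16).
Add 1 hour and 30 minutes layover in Tessaly → 10:45 AM UTC.
Add 11 hours 10 minutes leg 2 → 9:55 PM UTC.
Add 6 hours and 20 minutes layover in Chatham Islands → 4:15 AM UTC (May 17).
Add 6 hours and 52 minutes leg 3 → 11:07 AM UTC.
Add 4 hours and 24 minutes layover in Auckland → 3:31 PM UTC.
Add 12 hours and 15 minutes leg 4 → 3:46 AM UTC (May 18).
Kabul is UTC+4:30, so local arrival = 3:46 AM + 4:30 = 8:16 AM on May 18.

8:16 AM on May 18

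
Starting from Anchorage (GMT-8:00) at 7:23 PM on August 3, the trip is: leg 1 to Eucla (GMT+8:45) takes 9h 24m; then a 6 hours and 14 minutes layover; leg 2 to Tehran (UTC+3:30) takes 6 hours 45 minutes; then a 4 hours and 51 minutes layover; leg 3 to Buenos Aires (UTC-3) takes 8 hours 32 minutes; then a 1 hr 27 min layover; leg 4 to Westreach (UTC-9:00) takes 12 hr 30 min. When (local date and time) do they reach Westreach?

Convert departure to UTC: 7:23 PM + 8:00 = 3:23 AM UTC on Aug 4.
Add 9 hours and 24 minutes leg 1 → 12:47 PM UTC.
Add 6 hours 14 minutes layover in Eucla → 7:01 PM UTC.
Add 6 hours and 45 minutes leg 2 → 1:46 AM UTC (Aug 5).
Add 4 hours 51 minutes layover in Tehran → 6:37 AM UTC.
Add 8 hours 32 minutes leg 3 → 3:09 PM UTC.
Add 1 hour and 27 minutes layover in Buenos Aires → 4:36 PM UTC.
Add 12 hours 30 minutes leg 4 → 5:06 AM UTC (Aug 6).
Westreach is UTC−9:00, so local arrival = 5:06 AM − 9:00 = 8:06 PM on Aug 5.

8:06 PM on Aug 5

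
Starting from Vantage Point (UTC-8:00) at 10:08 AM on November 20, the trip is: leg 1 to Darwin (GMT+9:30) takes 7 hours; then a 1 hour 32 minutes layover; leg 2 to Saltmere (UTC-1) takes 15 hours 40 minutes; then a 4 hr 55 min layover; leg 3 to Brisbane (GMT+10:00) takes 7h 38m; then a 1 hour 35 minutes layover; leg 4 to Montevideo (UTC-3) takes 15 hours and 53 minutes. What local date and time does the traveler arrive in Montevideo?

Convert departure to UTC: 10:08 AM + 8:00 = 6:08 PM UTC on Nov 20.
Add 7 hours leg 1 → 1:08 AM UTC (Nov 21).
Add 1 hour and 32 minutes layover in Darwin → 2:40 AM UTC.
Add 15 hours 40 minutes leg 2 → 6:20 PM UTC.
Add 4 hours and 55 minutes layover in Saltmere → 11:15 PM UTC.
Add 7 hours 38 minutes leg 3 → 6:53 AM UTC (Nov 22).
Add 1 hour 35 minutes layover in Brisbane → 8:28 AM UTC.
Add 15 hours and 53 minutes leg 4 → 12:21 AM UTC (Nov 23).
Montevideo is UTC−3:00, so local arrival = 12:21 AM − 3:00 = 9:21 PM on Nov 22.

9:21 PM on November 22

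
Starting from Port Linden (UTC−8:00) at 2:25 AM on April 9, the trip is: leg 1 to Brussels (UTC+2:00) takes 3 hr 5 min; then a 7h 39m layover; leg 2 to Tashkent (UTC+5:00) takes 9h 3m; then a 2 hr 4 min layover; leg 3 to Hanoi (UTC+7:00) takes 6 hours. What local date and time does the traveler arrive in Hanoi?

9:16 PM on April 10

Convert departure to UTC: 2:25 AM + 8:00 = 10:25 AM UTC on Apr 9.
Add 3 hours 5 minutes leg 1 → 1:30 PM UTC.
Add 7 hours 39 minutes layover in Brussels → 9:09 PM UTC.
Add 9 hours and 3 minutes leg 2 → 6:12 AM UTC (Apr 10).
Add 2 hours 4 minutes layover in Tashkent → 8:16 AM UTC.
Add 6 hours leg 3 → 2:16 PM UTC.
Hanoi is UTC+7:00, so local arrival = 2:16 PM + 7:00 = 9:16 PM on Apr 10.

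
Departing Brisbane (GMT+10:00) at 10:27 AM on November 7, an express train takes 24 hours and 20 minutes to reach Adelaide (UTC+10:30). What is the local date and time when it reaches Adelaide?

11:17 AM on November 8

Adelaide is 0:30 ahead of Brisbane.
After 24 hours 20 minutes it is 10:47 AM (Nov 8) in Brisbane.
Shift by the zone difference: 10:47 AM + 0:30 = 11:17 AM on Nov 8 in Adelaide.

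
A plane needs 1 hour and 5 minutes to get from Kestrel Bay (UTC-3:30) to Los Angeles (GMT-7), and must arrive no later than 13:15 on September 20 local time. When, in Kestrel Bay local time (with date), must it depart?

Target arrival in UTC: 13:15 + 7:00 = 20:15 on Sep 20.
Subtract 1 hour and 5 minutes → departure 19:10 UTC on Sep 20.
Kestrel Bay is UTC−3:30: 19:10 − 3:30 = 15:40 on Sep 20.

15:40 on September 20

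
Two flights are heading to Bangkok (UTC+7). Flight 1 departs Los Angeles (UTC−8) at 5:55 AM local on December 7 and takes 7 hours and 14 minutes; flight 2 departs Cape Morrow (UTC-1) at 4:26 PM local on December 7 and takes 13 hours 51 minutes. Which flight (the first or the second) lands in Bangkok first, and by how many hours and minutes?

Flight 1 in UTC: 5:55 AM + 8:00 = 1:55 PM on Dec 7.
+7 hours 14 minutes → arrive 9:09 PM UTC on Dec 7.
Flight 2 in UTC: 4:26 PM + 1:00 = 5:26 PM on Dec 7.
+13 hours 51 minutes → arrive 7:17 AM UTC on Dec 8.
Flight 1 lands earlier by 10 hours 8 minutes.

the first, by 10 hours 8 minutes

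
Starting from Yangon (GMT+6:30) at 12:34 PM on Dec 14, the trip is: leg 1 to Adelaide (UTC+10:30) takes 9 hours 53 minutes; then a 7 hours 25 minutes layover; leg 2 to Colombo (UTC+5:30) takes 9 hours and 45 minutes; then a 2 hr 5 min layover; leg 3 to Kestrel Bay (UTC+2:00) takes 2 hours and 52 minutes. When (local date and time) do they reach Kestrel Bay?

Convert departure to UTC: 12:34 PM − 6:30 = 6:04 AM UTC on Dec 14.
Add 9 hours 53 minutes leg 1 → 3:57 PM UTC.
Add 7 hours 25 minutes layover in Adelaide → 11:22 PM UTC.
Add 9 hours and 45 minutes leg 2 → 9:07 AM UTC (Dec 15).
Add 2 hours and 5 minutes layover in Colombo → 11:12 AM UTC.
Add 2 hours and 52 minutes leg 3 → 2:04 PM UTC.
Kestrel Bay is UTC+2:00, so local arrival = 2:04 PM + 2:00 = 4:04 PM on Dec 15.

4:04 PM on December 15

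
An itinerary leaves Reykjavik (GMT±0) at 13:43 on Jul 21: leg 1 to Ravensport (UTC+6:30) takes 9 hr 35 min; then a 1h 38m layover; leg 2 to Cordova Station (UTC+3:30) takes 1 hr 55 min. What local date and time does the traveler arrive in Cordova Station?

06:21 on July 22

Reykjavik is at UTC+0, so departure is already 13:43 UTC on Jul 21.
Add 9 hours and 35 minutes leg 1 → 23:18 UTC.
Add 1 hour and 38 minutes layover in Ravensport → 00:56 UTC (Jul 22).
Add 1 hour 55 minutes leg 2 → 02:51 UTC.
Cordova Station is UTC+3:30, so local arrival = 02:51 + 3:30 = 06:21 on Jul 22.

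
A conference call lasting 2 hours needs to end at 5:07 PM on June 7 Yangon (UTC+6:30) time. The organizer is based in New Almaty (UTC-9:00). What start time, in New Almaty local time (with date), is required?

Target end time in UTC: 5:07 PM − 6:30 = 10:37 AM on Jun 7.
Subtract 2 hours → start 8:37 AM UTC on Jun 7.
New Almaty is UTC−9:00: 8:37 AM − 9:00 = 11:37 PM on Jun 6.

11:37 PM on Jun 6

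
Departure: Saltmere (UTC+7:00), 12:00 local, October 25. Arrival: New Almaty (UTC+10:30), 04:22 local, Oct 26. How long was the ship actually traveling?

Departure in UTC: 12:00 − 7:00 = 05:00 on Oct 25.
Arrival in UTC: 04:22 − 10:30 = 17:52 on Oct 25.
Elapsed = 17:52 − 05:00 = 12 hours 52 minutes.

12 hours 52 minutes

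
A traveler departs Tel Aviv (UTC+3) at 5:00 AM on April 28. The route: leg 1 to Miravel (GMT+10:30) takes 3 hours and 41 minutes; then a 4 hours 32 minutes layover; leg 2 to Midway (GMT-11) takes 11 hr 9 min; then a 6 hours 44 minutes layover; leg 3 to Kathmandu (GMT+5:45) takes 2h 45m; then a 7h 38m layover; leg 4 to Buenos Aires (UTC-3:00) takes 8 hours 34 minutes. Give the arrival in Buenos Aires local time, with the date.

8:03 PM on April 29

Convert departure to UTC: 5:00 AM − 3:00 = 2:00 AM UTC on Apr 28.
Add 3 hours and 41 minutes leg 1 → 5:41 AM UTC.
Add 4 hours and 32 minutes layover in Miravel → 10:13 AM UTC.
Add 11 hours 9 minutes leg 2 → 9:22 PM UTC.
Add 6 hours 44 minutes layover in Midway → 4:06 AM UTC (Apr 29).
Add 2 hours 45 minutes leg 3 → 6:51 AM UTC.
Add 7 hours 38 minutes layover in Kathmandu → 2:29 PM UTC.
Add 8 hours 34 minutes leg 4 → 11:03 PM UTC.
Buenos Aires is UTC−3:00, so local arrival = 11:03 PM − 3:00 = 8:03 PM on Apr 29.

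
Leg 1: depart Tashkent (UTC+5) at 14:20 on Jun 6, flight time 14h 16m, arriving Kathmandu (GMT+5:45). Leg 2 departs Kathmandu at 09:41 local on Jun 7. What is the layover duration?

Convert departure to UTC: 14:20 − 5:00 = 09:20 UTC on Jun 6.
Add 14 hours 16 minutes flight time → 23:36 UTC.
Kathmandu is UTC+5:45, so local arrival = 23:36 + 5:45 = 05:21 on Jun 7.
Layover = 09:41 − 05:21 = 4 hours 20 minutes.

4 hours 20 minutes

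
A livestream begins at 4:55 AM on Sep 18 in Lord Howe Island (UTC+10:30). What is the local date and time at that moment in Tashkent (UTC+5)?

In UTC: 4:55 AM − 10:30 = 6:25 PM on Sep 17.
Tashkent is UTC+5:00: 6:25 PM + 5:00 = 11:25 PM on Sep 17.

11:25 PM on September 17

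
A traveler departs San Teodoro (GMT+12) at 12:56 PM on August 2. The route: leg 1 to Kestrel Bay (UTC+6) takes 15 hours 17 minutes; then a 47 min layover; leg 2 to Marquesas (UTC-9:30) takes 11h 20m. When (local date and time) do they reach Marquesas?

6:50 PM on Aug 2

Convert departure to UTC: 12:56 PM − 12:00 = 12:56 AM UTC on Aug 2.
Add 15 hours 17 minutes leg 1 → 4:13 PM UTC.
Add 47 minutes layover in Kestrel Bay → 5:00 PM UTC.
Add 11 hours 20 minutes leg 2 → 4:20 AM UTC (Aug 3).
Marquesas is UTC−9:30, so local arrival = 4:20 AM − 9:30 = 6:50 PM on Aug 2.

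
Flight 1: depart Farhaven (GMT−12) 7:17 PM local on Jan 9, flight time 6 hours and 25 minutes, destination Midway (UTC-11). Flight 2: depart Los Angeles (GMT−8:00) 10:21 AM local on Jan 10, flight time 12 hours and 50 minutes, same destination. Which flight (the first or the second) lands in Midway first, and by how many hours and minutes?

Flight 1 in UTC: 7:17 PM + 12:00 = 7:17 AM on Jan 10.
+6 hours 25 minutes → arrive 1:42 PM UTC on Jan 10.
Flight 2 in UTC: 10:21 AM + 8:00 = 6:21 PM on Jan 10.
+12 hours and 50 minutes → arrive 7:11 AM UTC on Jan 11.
Flight 1 lands earlier by 17 hours 29 minutes.

the first, by 17 hours 29 minutes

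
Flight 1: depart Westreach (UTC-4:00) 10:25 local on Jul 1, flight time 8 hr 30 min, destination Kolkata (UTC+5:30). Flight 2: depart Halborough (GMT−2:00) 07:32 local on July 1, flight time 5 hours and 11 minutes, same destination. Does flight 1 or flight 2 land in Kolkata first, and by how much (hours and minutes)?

the second, by 8 hours 12 minutes

Flight 1 in UTC: 10:25 + 4:00 = 14:25 on Jul 1.
+8 hours 30 minutes → arrive 22:55 UTC on Jul 1.
Flight 2 in UTC: 07:32 + 2:00 = 09:32 on Jul 1.
+5 hours and 11 minutes → arrive 14:43 UTC on Jul 1.
Flight 2 lands earlier by 8 hours 12 minutes.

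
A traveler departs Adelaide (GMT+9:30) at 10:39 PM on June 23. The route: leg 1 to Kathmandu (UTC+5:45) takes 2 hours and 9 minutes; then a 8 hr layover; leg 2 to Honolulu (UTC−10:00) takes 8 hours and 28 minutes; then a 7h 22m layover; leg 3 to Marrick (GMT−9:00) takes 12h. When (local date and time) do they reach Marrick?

Convert departure to UTC: 10:39 PM − 9:30 = 1:09 PM UTC on Jun 23.
Add 2 hours and 9 minutes leg 1 → 3:18 PM UTC.
Add 8 hours layover in Kathmandu → 11:18 PM UTC.
Add 8 hours 28 minutes leg 2 → 7:46 AM UTC (Jun 24).
Add 7 hours 22 minutes layover in Honolulu → 3:08 PM UTC.
Add 12 hours leg 3 → 3:08 AM UTC (Jun 25).
Marrick is UTC−9:00, so local arrival = 3:08 AM − 9:00 = 6:08 PM on Jun 24.

6:08 PM on Jun 24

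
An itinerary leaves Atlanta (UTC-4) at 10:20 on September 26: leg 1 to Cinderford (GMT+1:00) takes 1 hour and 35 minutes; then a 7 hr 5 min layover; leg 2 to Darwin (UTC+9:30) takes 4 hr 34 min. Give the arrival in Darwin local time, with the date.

13:04 on September 27

Convert departure to UTC: 10:20 + 4:00 = 14:20 UTC on Sep 26.
Add 1 hour and 35 minutes leg 1 → 15:55 UTC.
Add 7 hours 5 minutes layover in Cinderford → 23:00 UTC.
Add 4 hours and 34 minutes leg 2 → 03:34 UTC (Sep 27).
Darwin is UTC+9:30, so local arrival = 03:34 + 9:30 = 13:04 on Sep 27.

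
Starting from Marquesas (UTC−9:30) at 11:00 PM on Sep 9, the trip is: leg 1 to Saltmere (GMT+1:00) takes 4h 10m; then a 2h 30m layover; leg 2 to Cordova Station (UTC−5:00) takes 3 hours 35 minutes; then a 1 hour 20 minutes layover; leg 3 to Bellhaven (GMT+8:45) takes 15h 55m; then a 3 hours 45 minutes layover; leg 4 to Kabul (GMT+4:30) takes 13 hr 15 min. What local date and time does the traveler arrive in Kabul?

Convert departure to UTC: 11:00 PM + 9:30 = 8:30 AM UTC on Sep 10.
Add 4 hours 10 minutes leg 1 → 12:40 PM UTC.
Add 2 hours and 30 minutes layover in Saltmere → 3:10 PM UTC.
Add 3 hours 35 minutes leg 2 → 6:45 PM UTC.
Add 1 hour and 20 minutes layover in Cordova Station → 8:05 PM UTC.
Add 15 hours and 55 minutes leg 3 → 12:00 PM UTC (Sep 11).
Add 3 hours 45 minutes layover in Bellhaven → 3:45 PM UTC.
Add 13 hours 15 minutes leg 4 → 5:00 AM UTC (Sep 12).
Kabul is UTC+4:30, so local arrival = 5:00 AM + 4:30 = 9:30 AM on Sep 12.

9:30 AM on September 12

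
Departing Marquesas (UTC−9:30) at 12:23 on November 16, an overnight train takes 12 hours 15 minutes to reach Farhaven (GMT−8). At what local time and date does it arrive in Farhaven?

Convert departure to UTC: 12:23 + 9:30 = 21:53 UTC on Nov 16.
Add 12 hours and 15 minutes travel time → 10:08 UTC (Nov 17).
Farhaven is UTC−8:00, so local arrival = 10:08 − 8:00 = 02:08 on Nov 17.

02:08 on Nov 17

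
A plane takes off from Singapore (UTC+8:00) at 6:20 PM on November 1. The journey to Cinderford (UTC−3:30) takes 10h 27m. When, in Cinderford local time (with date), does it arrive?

5:17 PM on November 1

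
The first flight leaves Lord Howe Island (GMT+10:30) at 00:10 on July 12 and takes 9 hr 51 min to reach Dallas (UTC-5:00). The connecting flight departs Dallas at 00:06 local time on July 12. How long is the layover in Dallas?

5 hours 35 minutes

Convert departure to UTC: 00:10 − 10:30 = 13:40 UTC on Jul 11.
Add 9 hours and 51 minutes flight time → 23:31 UTC.
Dallas is UTC−5:00, so local arrival = 23:31 − 5:00 = 18:31 on Jul 11.
Layover = 00:06 − 18:31 (+1 day) = 5 hours 35 minutes.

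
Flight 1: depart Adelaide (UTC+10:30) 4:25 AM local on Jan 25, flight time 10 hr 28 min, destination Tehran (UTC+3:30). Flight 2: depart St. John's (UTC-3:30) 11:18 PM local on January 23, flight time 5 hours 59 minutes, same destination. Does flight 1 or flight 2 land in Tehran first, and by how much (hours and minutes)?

the second, by 19 hours 36 minutes

Flight 1 in UTC: 4:25 AM − 10:30 = 5:55 PM on Jan 24.
+10 hours and 28 minutes → arrive 4:23 AM UTC on Jan 25.
Flight 2 in UTC: 11:18 PM + 3:30 = 2:48 AM on Jan 24.
+5 hours and 59 minutes → arrive 8:47 AM UTC on Jan 24.
Flight 2 lands earlier by 19 hours 36 minutes.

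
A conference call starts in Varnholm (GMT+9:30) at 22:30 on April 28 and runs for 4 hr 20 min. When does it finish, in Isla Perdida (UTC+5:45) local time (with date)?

Convert start to UTC: 22:30 − 9:30 = 13:00 UTC on Apr 28.
Add 4 hours 20 minutes duration → 17:20 UTC.
Isla Perdida is UTC+5:45, so local end time = 17:20 + 5:45 = 23:05 on Apr 28.

23:05 on April 28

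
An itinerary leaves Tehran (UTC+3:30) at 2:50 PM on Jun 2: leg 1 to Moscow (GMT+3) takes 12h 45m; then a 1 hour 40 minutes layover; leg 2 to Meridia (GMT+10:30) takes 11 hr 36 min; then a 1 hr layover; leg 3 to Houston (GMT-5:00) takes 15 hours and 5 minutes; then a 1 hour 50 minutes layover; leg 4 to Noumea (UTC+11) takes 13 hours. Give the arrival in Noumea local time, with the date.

Convert departure to UTC: 2:50 PM − 3:30 = 11:20 AM UTC on Jun 2.
Add 12 hours 45 minutes leg 1 → 12:05 AM UTC (Jun 3).
Add 1 hour 40 minutes layover in Moscow → 1:45 AM UTC.
Add 11 hours and 36 minutes leg 2 → 1:21 PM UTC.
Add 1 hour layover in Meridia → 2:21 PM UTC.
Add 15 hours 5 minutes leg 3 → 5:26 AM UTC (Jun 4).
Add 1 hour 50 minutes layover in Houston → 7:16 AM UTC.
Add 13 hours leg 4 → 8:16 PM UTC.
Noumea is UTC+11:00, so local arrival = 8:16 PM + 11:00 = 7:16 AM on Jun 5.

7:16 AM on June 5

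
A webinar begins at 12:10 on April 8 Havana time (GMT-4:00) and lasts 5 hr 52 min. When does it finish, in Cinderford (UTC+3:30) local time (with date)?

Cinderford is 7:30 ahead of Havana.
After 5 hours and 52 minutes it is 18:02 in Havana.
Shift by the zone difference: 18:02 + 7:30 = 01:32 on Apr 9 in Cinderford.

01:32 on Apr 9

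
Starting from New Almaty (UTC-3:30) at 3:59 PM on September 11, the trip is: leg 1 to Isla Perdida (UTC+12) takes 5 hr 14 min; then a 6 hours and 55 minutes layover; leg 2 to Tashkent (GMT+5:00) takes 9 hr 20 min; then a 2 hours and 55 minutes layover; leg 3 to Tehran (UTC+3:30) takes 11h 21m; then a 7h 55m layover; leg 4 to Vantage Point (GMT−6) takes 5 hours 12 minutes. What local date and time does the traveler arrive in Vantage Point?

Convert departure to UTC: 3:59 PM + 3:30 = 7:29 PM UTC on Sep 11.
Add 5 hours and 14 minutes leg 1 → 12:43 AM UTC (Sep 12).
Add 6 hours 55 minutes layover in Isla Perdida → 7:38 AM UTC.
Add 9 hours 20 minutes leg 2 → 4:58 PM UTC.
Add 2 hours 55 minutes layover in Tashkent → 7:53 PM UTC.
Add 11 hours 21 minutes leg 3 → 7:14 AM UTC (Sep 13).
Add 7 hours and 55 minutes layover in Tehran → 3:09 PM UTC.
Add 5 hours 12 minutes leg 4 → 8:21 PM UTC.
Vantage Point is UTC−6:00, so local arrival = 8:21 PM − 6:00 = 2:21 PM on Sep 13.

2:21 PM on September 13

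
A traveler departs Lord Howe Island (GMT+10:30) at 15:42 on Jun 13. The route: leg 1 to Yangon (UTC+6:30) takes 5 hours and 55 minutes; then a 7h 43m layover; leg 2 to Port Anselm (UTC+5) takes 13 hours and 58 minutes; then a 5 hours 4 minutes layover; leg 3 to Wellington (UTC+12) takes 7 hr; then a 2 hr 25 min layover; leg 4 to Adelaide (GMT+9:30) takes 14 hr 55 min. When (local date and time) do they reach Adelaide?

Convert departure to UTC: 15:42 − 10:30 = 05:12 UTC on Jun 13.
Add 5 hours 55 minutes leg 1 → 11:07 UTC.
Add 7 hours 43 minutes layover in Yangon → 18:50 UTC.
Add 13 hours and 58 minutes leg 2 → 08:48 UTC (Jun 14).
Add 5 hours 4 minutes layover in Port Anselm → 13:52 UTC.
Add 7 hours leg 3 → 20:52 UTC.
Add 2 hours 25 minutes layover in Wellington → 23:17 UTC.
Add 14 hours and 55 minutes leg 4 → 14:12 UTC (Jun 15).
Adelaide is UTC+9:30, so local arrival = 14:12 + 9:30 = 23:42 on Jun 15.

23:42 on June 15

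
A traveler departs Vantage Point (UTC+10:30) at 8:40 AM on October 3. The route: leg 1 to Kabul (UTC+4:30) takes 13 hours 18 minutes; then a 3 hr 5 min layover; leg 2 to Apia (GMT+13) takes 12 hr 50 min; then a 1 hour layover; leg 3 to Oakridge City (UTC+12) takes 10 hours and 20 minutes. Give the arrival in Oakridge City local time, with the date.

Convert departure to UTC: 8:40 AM − 10:30 = 10:10 PM UTC on Oct 2.
Add 13 hours and 18 minutes leg 1 → 11:28 AM UTC (Oct 3).
Add 3 hours 5 minutes layover in Kabul → 2:33 PM UTC.
Add 12 hours and 50 minutes leg 2 → 3:23 AM UTC (Oct 4).
Add 1 hour layover in Apia → 4:23 AM UTC.
Add 10 hours and 20 minutes leg 3 → 2:43 PM UTC.
Oakridge City is UTC+12:00, so local arrival = 2:43 PM + 12:00 = 2:43 AM on Oct 5.

2:43 AM on October 5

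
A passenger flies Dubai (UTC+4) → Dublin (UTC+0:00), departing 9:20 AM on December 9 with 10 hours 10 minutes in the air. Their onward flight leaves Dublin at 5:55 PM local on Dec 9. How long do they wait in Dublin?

2 hours 25 minutes

Convert departure to UTC: 9:20 AM − 4:00 = 5:20 AM UTC on Dec 9.
Add 10 hours 10 minutes flight time → 3:30 PM UTC.
Dublin is UTC+0, so local arrival is the same: 3:30 PM on Dec 9.
Layover = 5:55 PM − 3:30 PM = 2 hours 25 minutes.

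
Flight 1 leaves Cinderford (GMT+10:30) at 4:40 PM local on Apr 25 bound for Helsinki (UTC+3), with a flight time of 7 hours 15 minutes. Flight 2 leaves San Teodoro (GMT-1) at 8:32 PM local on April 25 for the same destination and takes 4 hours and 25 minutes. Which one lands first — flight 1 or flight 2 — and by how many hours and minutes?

the first, by 12 hours 32 minutes

Flight 1 in UTC: 4:40 PM − 10:30 = 6:10 AM on Apr 25.
+7 hours and 15 minutes → arrive 1:25 PM UTC on Apr 25.
Flight 2 in UTC: 8:32 PM + 1:00 = 9:32 PM on Apr 25.
+4 hours 25 minutes → arrive 1:57 AM UTC on Apr 26.
Flight 1 lands earlier by 12 hours 32 minutes.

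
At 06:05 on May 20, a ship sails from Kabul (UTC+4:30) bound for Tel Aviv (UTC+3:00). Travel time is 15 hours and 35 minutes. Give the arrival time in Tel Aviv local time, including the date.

Convert departure to UTC: 06:05 − 4:30 = 01:35 UTC on May 20.
Add 15 hours and 35 minutes travel time → 17:10 UTC.
Tel Aviv is UTC+3:00, so local arrival = 17:10 + 3:00 = 20:10 on May 20.

20:10 on May 20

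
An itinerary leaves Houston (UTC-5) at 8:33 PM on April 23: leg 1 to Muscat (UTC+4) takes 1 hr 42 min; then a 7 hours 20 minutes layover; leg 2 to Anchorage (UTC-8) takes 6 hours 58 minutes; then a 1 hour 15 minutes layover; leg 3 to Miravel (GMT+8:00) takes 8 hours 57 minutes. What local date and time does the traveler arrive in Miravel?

Convert departure to UTC: 8:33 PM + 5:00 = 1:33 AM UTC on Apr 24.
Add 1 hour 42 minutes leg 1 → 3:15 AM UTC.
Add 7 hours and 20 minutes layover in Muscat → 10:35 AM UTC.
Add 6 hours 58 minutes leg 2 → 5:33 PM UTC.
Add 1 hour and 15 minutes layover in Anchorage → 6:48 PM UTC.
Add 8 hours and 57 minutes leg 3 → 3:45 AM UTC (Apr 25).
Miravel is UTC+8:00, so local arrival = 3:45 AM + 8:00 = 11:45 AM on Apr 25.

11:45 AM on April 25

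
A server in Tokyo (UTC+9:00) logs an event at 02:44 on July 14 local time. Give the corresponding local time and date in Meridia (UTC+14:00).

In UTC: 02:44 − 9:00 = 17:44 on Jul 13.
Meridia is UTC+14:00: 17:44 + 14:00 = 07:44 on Jul 14.

07:44 on July 14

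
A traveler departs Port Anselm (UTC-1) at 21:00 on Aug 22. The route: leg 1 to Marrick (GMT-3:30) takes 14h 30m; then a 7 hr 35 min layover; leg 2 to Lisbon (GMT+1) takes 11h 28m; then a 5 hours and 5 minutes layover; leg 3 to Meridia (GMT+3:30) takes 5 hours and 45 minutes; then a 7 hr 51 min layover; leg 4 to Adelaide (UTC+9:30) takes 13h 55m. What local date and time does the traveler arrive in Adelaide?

Convert departure to UTC: 21:00 + 1:00 = 22:00 UTC on Aug 22.
Add 14 hours 30 minutes leg 1 → 12:30 UTC (Aug 23).
Add 7 hours and 35 minutes layover in Marrick → 20:05 UTC.
Add 11 hours and 28 minutes leg 2 → 07:33 UTC (Aug 24).
Add 5 hours and 5 minutes layover in Lisbon → 12:38 UTC.
Add 5 hours and 45 minutes leg 3 → 18:23 UTC.
Add 7 hours and 51 minutes layover in Meridia → 02:14 UTC (Aug 25).
Add 13 hours 55 minutes leg 4 → 16:09 UTC.
Adelaide is UTC+9:30, so local arrival = 16:09 + 9:30 = 01:39 on Aug 26.

01:39 on Aug 26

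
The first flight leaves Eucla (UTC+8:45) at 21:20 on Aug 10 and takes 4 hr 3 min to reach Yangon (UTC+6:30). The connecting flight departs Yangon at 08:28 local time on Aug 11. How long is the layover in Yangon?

Convert departure to UTC: 21:20 − 8:45 = 12:35 UTC on Aug 10.
Add 4 hours 3 minutes flight time → 16:38 UTC.
Yangon is UTC+6:30, so local arrival = 16:38 + 6:30 = 23:08 on Aug 10.
Layover = 08:28 − 23:08 (+1 day) = 9 hours 20 minutes.

9 hours 20 minutes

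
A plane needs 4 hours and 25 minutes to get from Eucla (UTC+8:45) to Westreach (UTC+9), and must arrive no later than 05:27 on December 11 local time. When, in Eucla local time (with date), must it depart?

Target arrival in UTC: 05:27 − 9:00 = 20:27 on Dec 10.
Subtract 4 hours and 25 minutes → departure 16:02 UTC on Dec 10.
Eucla is UTC+8:45: 16:02 + 8:45 = 00:47 on Dec 11.

00:47 on Dec 11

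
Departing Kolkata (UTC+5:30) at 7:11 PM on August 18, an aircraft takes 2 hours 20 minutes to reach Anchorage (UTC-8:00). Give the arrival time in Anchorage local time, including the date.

8:01 AM on August 18

Convert departure to UTC: 7:11 PM − 5:30 = 1:41 PM UTC on Aug 18.
Add 2 hours and 20 minutes travel time → 4:01 PM UTC.
Anchorage is UTC−8:00, so local arrival = 4:01 PM − 8:00 = 8:01 AM on Aug 18.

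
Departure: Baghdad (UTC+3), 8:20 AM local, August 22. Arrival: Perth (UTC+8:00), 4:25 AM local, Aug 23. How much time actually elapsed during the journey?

15 hours 5 minutes

Departure in UTC: 8:20 AM − 3:00 = 5:20 AM on Aug 22.
Arrival in UTC: 4:25 AM − 8:00 = 8:25 PM on Aug 22.
Elapsed = 8:25 PM − 5:20 AM = 15 hours 5 minutes.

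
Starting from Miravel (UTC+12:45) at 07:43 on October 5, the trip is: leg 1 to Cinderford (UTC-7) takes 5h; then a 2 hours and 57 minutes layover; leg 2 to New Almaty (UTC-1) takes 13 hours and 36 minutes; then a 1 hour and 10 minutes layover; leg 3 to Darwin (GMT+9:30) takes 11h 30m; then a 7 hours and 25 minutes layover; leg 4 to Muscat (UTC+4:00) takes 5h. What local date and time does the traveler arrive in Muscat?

Convert departure to UTC: 07:43 − 12:45 = 18:58 UTC on Oct 4.
Add 5 hours leg 1 → 23:58 UTC.
Add 2 hours and 57 minutes layover in Cinderford → 02:55 UTC (Oct 5).
Add 13 hours 36 minutes leg 2 → 16:31 UTC.
Add 1 hour and 10 minutes layover in New Almaty → 17:41 UTC.
Add 11 hours and 30 minutes leg 3 → 05:11 UTC (Oct 6).
Add 7 hours and 25 minutes layover in Darwin → 12:36 UTC.
Add 5 hours leg 4 → 17:36 UTC.
Muscat is UTC+4:00, so local arrival = 17:36 + 4:00 = 21:36 on Oct 6.

21:36 on October 6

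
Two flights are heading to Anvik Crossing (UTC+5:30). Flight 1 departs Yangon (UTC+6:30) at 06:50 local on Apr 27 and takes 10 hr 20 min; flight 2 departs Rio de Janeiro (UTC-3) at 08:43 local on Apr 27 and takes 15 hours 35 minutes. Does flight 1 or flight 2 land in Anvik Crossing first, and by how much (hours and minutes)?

the first, by 16 hours 38 minutes

Flight 1 in UTC: 06:50 − 6:30 = 00:20 on Apr 27.
+10 hours and 20 minutes → arrive 10:40 UTC on Apr 27.
Flight 2 in UTC: 08:43 + 3:00 = 11:43 on Apr 27.
+15 hours 35 minutes → arrive 03:18 UTC on Apr 28.
Flight 1 lands earlier by 16 hours 38 minutes.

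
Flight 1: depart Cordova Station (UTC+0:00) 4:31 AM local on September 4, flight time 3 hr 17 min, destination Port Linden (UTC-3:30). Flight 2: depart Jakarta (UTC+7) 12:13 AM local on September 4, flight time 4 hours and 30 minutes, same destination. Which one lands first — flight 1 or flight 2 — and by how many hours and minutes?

Flight 1 departs at 4:31 AM UTC (Sep 4).
+3 hours and 17 minutes → arrive 7:48 AM UTC on Sep 4.
Flight 2 in UTC: 12:13 AM − 7:00 = 5:13 PM on Sep 3.
+4 hours 30 minutes → arrive 9:43 PM UTC on Sep 3.
Flight 2 lands earlier by 10 hours 5 minutes.

the second, by 10 hours 5 minutes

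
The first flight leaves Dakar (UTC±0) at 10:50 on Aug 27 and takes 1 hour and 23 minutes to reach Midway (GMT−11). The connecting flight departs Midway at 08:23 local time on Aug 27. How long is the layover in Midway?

7 hours 10 minutes

Dakar is at UTC+0, so departure is already 10:50 UTC on Aug 27.
Add 1 hour 23 minutes flight time → 12:13 UTC.
Midway is UTC−11:00, so local arrival = 12:13 − 11:00 = 01:13 on Aug 27.
Layover = 08:23 − 01:13 = 7 hours 10 minutes.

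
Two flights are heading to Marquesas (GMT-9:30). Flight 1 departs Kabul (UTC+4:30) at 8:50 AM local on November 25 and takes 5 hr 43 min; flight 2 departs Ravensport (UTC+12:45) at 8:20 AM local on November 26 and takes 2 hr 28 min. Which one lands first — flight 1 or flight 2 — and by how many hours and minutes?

Flight 1 in UTC: 8:50 AM − 4:30 = 4:20 AM on Nov 25.
+5 hours and 43 minutes → arrive 10:03 AM UTC on Nov 25.
Flight 2 in UTC: 8:20 AM − 12:45 = 7:35 PM on Nov 25.
+2 hours and 28 minutes → arrive 10:03 PM UTC on Nov 25.
Flight 1 lands earlier by 12 hours.

the first, by 12 hours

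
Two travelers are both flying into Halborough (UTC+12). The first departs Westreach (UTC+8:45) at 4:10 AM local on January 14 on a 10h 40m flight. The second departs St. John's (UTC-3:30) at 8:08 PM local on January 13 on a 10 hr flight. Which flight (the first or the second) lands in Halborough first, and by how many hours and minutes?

the first, by 3 hours 33 minutes

Flight 1 in UTC: 4:10 AM − 8:45 = 7:25 PM on Jan 13.
+10 hours 40 minutes → arrive 6:05 AM UTC on Jan 14.
Flight 2 in UTC: 8:08 PM + 3:30 = 11:38 PM on Jan 13.
+10 hours → arrive 9:38 AM UTC on Jan 14.
Flight 1 lands earlier by 3 hours 33 minutes.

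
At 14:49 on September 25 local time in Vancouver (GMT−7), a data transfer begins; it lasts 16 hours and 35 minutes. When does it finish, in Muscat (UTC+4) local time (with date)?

Convert start to UTC: 14:49 + 7:00 = 21:49 UTC on Sep 25.
Add 16 hours 35 minutes duration → 14:24 UTC (Sep 26).
Muscat is UTC+4:00, so local end time = 14:24 + 4:00 = 18:24 on Sep 26.

18:24 on September 26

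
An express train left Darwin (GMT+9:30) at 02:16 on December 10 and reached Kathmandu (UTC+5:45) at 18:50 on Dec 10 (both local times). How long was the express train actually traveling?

20 hours 19 minutes

Kathmandu is 3:45 behind Darwin.
Clock-face elapsed time (ignoring zones) is 16 hours 34 minutes.
Actual elapsed = 16 hours 34 minutes + 3:45 = 20 hours 19 minutes.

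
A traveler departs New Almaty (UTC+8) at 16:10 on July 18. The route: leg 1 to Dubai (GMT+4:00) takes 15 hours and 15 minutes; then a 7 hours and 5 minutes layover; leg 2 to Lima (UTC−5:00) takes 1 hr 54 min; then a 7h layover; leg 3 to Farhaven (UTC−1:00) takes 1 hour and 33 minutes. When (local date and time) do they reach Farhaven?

15:57 on July 19

Convert departure to UTC: 16:10 − 8:00 = 08:10 UTC on Jul 18.
Add 15 hours and 15 minutes leg 1 → 23:25 UTC.
Add 7 hours 5 minutes layover in Dubai → 06:30 UTC (Jul 19).
Add 1 hour and 54 minutes leg 2 → 08:24 UTC.
Add 7 hours layover in Lima → 15:24 UTC.
Add 1 hour 33 minutes leg 3 → 16:57 UTC.
Farhaven is UTC−1:00, so local arrival = 16:57 − 1:00 = 15:57 on Jul 19.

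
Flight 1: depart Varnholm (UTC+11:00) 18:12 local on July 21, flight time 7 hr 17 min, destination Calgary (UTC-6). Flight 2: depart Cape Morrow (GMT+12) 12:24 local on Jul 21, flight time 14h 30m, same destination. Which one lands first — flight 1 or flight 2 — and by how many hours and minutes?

the first, by 25 minutes

Flight 1 in UTC: 18:12 − 11:00 = 07:12 on Jul 21.
+7 hours and 17 minutes → arrive 14:29 UTC on Jul 21.
Flight 2 in UTC: 12:24 − 12:00 = 00:24 on Jul 21.
+14 hours and 30 minutes → arrive 14:54 UTC on Jul 21.
Flight 1 lands earlier by 25 minutes.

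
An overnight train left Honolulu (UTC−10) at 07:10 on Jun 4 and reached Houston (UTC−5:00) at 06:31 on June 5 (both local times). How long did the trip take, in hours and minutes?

Departure in UTC: 07:10 + 10:00 = 17:10 on Jun 4.
Arrival in UTC: 06:31 + 5:00 = 11:31 on Jun 5.
Elapsed = 11:31 − 17:10 (+1 day) = 18 hours 21 minutes.

18 hours 21 minutes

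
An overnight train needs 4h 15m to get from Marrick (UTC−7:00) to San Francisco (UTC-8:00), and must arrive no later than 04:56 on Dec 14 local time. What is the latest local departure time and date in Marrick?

Target arrival in UTC: 04:56 + 8:00 = 12:56 on Dec 14.
Subtract 4 hours and 15 minutes → departure 08:41 UTC on Dec 14.
Marrick is UTC−7:00: 08:41 − 7:00 = 01:41 on Dec 14.

01:41 on Dec 14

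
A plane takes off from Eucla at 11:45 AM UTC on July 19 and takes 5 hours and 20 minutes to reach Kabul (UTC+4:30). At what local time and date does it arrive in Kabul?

9:35 PM on July 19

Departure is given in UTC: 11:45 AM on Jul 19.
Add 5 hours and 20 minutes → 5:05 PM UTC.
Kabul is UTC+4:30: 5:05 PM + 4:30 = 9:35 PM on Jul 19.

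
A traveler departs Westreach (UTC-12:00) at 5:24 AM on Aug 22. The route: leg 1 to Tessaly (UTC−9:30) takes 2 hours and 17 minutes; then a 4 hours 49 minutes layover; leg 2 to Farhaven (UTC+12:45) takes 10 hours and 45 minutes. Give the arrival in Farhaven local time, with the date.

12:00 AM on Aug 24

Convert departure to UTC: 5:24 AM + 12:00 = 5:24 PM UTC on Aug 22.
Add 2 hours 17 minutes leg 1 → 7:41 PM UTC.
Add 4 hours and 49 minutes layover in Tessaly → 12:30 AM UTC (Aug 23).
Add 10 hours 45 minutes leg 2 → 11:15 AM UTC.
Farhaven is UTC+12:45, so local arrival = 11:15 AM + 12:45 = 12:00 AM on Aug 24.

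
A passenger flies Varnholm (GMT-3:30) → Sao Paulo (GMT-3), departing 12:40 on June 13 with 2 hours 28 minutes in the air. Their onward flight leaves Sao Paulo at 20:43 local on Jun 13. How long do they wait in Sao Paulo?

5 hours 5 minutes

Convert departure to UTC: 12:40 + 3:30 = 16:10 UTC on Jun 13.
Add 2 hours and 28 minutes flight time → 18:38 UTC.
Sao Paulo is UTC−3:00, so local arrival = 18:38 − 3:00 = 15:38 on Jun 13.
Layover = 20:43 − 15:38 = 5 hours 5 minutes.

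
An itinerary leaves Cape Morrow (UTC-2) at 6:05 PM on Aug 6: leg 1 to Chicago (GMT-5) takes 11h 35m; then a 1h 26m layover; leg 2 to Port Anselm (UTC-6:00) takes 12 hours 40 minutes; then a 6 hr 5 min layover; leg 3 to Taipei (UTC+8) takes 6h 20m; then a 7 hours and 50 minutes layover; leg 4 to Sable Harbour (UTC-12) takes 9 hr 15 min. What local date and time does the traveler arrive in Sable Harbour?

3:16 PM on Aug 8

Convert departure to UTC: 6:05 PM + 2:00 = 8:05 PM UTC on Aug 6.
Add 11 hours and 35 minutes leg 1 → 7:40 AM UTC (Aug 7).
Add 1 hour and 26 minutes layover in Chicago → 9:06 AM UTC.
Add 12 hours 40 minutes leg 2 → 9:46 PM UTC.
Add 6 hours 5 minutes layover in Port Anselm → 3:51 AM UTC (Aug 8).
Add 6 hours and 20 minutes leg 3 → 10:11 AM UTC.
Add 7 hours 50 minutes layover in Taipei → 6:01 PM UTC.
Add 9 hours 15 minutes leg 4 → 3:16 AM UTC (Aug 9).
Sable Harbour is UTC−12:00, so local arrival = 3:16 AM − 12:00 = 3:16 PM on Aug 8.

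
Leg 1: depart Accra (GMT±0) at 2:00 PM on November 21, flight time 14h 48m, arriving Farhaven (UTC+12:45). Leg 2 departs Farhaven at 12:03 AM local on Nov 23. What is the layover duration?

Accra is at UTC+0, so departure is already 2:00 PM UTC on Nov 21.
Add 14 hours 48 minutes flight time → 4:48 AM UTC (Nov 22).
Farhaven is UTC+12:45, so local arrival = 4:48 AM + 12:45 = 5:33 PM on Nov 22.
Layover = 12:03 AM − 5:33 PM (+1 day) = 6 hours 30 minutes.

6 hours 30 minutes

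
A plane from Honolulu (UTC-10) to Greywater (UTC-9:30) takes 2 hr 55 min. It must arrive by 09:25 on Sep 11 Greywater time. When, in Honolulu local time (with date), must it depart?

Target arrival in UTC: 09:25 + 9:30 = 18:55 on Sep 11.
Subtract 2 hours 55 minutes → departure 16:00 UTC on Sep 11.
Honolulu is UTC−10:00: 16:00 − 10:00 = 06:00 on Sep 11.

06:00 on Sep 11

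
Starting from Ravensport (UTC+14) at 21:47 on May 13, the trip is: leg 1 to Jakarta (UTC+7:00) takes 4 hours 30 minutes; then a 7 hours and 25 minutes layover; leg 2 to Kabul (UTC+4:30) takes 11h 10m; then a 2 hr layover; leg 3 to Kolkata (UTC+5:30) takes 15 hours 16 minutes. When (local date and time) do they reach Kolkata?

05:38 on May 15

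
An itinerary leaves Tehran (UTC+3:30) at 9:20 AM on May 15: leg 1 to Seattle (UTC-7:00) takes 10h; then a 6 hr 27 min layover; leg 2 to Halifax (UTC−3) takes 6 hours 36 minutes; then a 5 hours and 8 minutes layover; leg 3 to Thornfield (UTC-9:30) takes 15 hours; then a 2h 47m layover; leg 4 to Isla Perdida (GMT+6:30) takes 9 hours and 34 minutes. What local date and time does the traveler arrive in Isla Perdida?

7:52 PM on May 17

Convert departure to UTC: 9:20 AM − 3:30 = 5:50 AM UTC on May 15.
Add 10 hours leg 1 → 3:50 PM UTC.
Add 6 hours and 27 minutes layover in Seattle → 10:17 PM UTC.
Add 6 hours 36 minutes leg 2 → 4:53 AM UTC (May 16).
Add 5 hours 8 minutes layover in Halifax → 10:01 AM UTC.
Add 15 hours leg 3 → 1:01 AM UTC (May 17).
Add 2 hours 47 minutes layover in Thornfield → 3:48 AM UTC.
Add 9 hours 34 minutes leg 4 → 1:22 PM UTC.
Isla Perdida is UTC+6:30, so local arrival = 1:22 PM + 6:30 = 7:52 PM on May 17.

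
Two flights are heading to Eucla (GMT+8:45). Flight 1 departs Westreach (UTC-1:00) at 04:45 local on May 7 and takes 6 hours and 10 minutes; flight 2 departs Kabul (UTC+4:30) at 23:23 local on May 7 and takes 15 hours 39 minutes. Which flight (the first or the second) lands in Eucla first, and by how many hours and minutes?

Flight 1 in UTC: 04:45 + 1:00 = 05:45 on May 7.
+6 hours and 10 minutes → arrive 11:55 UTC on May 7.
Flight 2 in UTC: 23:23 − 4:30 = 18:53 on May 7.
+15 hours 39 minutes → arrive 10:32 UTC on May 8.
Flight 1 lands earlier by 22 hours 37 minutes.

the first, by 22 hours 37 minutes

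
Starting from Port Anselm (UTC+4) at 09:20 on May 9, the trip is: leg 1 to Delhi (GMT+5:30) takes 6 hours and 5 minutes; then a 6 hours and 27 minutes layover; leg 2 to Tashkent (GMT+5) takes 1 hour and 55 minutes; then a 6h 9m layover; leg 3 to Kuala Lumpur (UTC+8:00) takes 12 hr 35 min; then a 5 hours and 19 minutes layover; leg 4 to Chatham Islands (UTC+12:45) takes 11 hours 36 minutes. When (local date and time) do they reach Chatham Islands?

Convert departure to UTC: 09:20 − 4:00 = 05:20 UTC on May 9.
Add 6 hours and 5 minutes leg 1 → 11:25 UTC.
Add 6 hours and 27 minutes layover in Delhi → 17:52 UTC.
Add 1 hour 55 minutes leg 2 → 19:47 UTC.
Add 6 hours 9 minutes layover in Tashkent → 01:56 UTC (May 10).
Add 12 hours and 35 minutes leg 3 → 14:31 UTC.
Add 5 hours 19 minutes layover in Kuala Lumpur → 19:50 UTC.
Add 11 hours and 36 minutes leg 4 → 07:26 UTC (May 11).
Chatham Islands is UTC+12:45, so local arrival = 07:26 + 12:45 = 20:11 on May 11.

20:11 on May 11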